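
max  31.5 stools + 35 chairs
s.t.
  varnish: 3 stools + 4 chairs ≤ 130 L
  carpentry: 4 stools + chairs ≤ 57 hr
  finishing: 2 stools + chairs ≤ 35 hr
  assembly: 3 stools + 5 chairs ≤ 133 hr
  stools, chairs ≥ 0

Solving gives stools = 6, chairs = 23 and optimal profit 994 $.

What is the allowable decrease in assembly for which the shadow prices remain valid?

35

Binding constraints: finishing, assembly. The basis is B = [[2,1],[3,5]] with det 7.
Per unit decrease in assembly, x* moves by d = (0.1429, -0.2857).
The basis stays optimal until carpentry becomes binding; allowable decrease = 35 hr.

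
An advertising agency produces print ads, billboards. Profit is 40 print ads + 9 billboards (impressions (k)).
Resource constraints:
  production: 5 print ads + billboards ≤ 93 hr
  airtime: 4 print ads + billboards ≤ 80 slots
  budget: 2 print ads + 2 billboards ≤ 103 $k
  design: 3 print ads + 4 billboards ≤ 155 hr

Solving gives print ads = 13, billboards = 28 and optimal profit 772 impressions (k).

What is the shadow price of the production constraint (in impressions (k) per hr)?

Binding: production and airtime. Non-binding: budget (21 unused), design (4 unused).
By complementary slackness, y = 0 for the non-binding constraints.
The binding rows give the dual system: 5·y_production + 4·y_airtime = 40 and 1·y_production + 1·y_airtime = 9.
→ y_production = 4 and y_airtime = 5.
Shadow price of production = 4.

4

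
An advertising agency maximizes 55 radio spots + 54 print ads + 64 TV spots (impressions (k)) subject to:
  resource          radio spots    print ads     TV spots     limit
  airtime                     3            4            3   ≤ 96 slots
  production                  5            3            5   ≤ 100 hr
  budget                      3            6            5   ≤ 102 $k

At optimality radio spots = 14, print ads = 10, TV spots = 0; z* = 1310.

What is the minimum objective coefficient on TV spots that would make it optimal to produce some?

65

Binding: production and budget. Non-binding: airtime (14 unused).
By complementary slackness, y = 0 for the non-binding constraint.
Dual feasibility on the basic columns requires 5·y_production + 3·y_budget = 55, 3·y_production + 6·y_budget = 54.
→ y_production = 8 and y_budget = 5.
TV spots enters the basis when its profit ≥ yᵀa₃ = 8·5 + 5·5 = 65.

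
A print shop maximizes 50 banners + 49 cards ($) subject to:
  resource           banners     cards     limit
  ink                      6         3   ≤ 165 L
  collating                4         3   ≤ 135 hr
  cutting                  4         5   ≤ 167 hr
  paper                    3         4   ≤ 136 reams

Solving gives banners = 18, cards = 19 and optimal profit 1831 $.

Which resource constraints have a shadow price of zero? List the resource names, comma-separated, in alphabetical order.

ink: 165/165 (binding)
collating: 129/135 (slack 6)
cutting: 167/167 (binding)
paper: 130/136 (slack 6)
By complementary slackness, a constraint with positive slack has shadow price 0 → collating, paper.

collating, paper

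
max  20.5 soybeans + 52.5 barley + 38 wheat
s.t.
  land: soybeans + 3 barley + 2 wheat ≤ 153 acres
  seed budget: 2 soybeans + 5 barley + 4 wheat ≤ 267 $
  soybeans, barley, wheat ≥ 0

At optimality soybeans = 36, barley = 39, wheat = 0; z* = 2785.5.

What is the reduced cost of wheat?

At the optimum: land uses 153 of 153 (binding); seed budget uses 267 of 267 (binding).
From A_Bᵀ y = c: 1·y_land + 2·y_seed budget = 20.5; 3·y_land + 5·y_seed budget = 52.5.
Solving: y_land = 2.5, y_seed budget = 9.
Reduced cost of wheat: c₃ − yᵀa₃ = 38 − (2.5·2 + 9·4) = 38 − 41 = -3.

-3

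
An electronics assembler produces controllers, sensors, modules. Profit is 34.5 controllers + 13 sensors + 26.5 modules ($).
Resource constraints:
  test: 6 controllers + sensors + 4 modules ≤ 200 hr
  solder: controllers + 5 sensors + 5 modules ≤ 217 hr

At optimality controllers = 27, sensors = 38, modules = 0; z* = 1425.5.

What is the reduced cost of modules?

Check each constraint at x*: test 200/200 (tight); solder 217/217 (tight).
The binding rows give the dual system: 6·y_test + 1·y_solder = 34.5 and 1·y_test + 5·y_solder = 13.
Solving: y_test = 5.5, y_solder = 1.5.
Reduced cost of modules: c₃ − yᵀa₃ = 26.5 − (5.5·4 + 1.5·5) = 26.5 − 29.5 = -3.

-3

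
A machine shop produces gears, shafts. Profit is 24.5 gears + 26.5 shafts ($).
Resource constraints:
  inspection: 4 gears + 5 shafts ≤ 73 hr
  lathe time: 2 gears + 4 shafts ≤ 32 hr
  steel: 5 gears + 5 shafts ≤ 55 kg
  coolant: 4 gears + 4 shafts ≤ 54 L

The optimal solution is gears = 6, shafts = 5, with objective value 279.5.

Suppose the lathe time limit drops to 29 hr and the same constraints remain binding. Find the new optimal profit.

276.5

Binding: lathe time and steel. Non-binding: inspection (24 unused), coolant (10 unused).
Since inspection, coolant are not tight, their duals are 0.
From A_Bᵀ y = c: 2·y_lathe time + 5·y_steel = 24.5; 4·y_lathe time + 5·y_steel = 26.5.
This yields shadow prices y_lathe time = 1, y_steel = 4.5.
Δz = y_lathe time·Δb = 1 × (-3) = -3, so new z* = 279.5 − 3 = 276.5.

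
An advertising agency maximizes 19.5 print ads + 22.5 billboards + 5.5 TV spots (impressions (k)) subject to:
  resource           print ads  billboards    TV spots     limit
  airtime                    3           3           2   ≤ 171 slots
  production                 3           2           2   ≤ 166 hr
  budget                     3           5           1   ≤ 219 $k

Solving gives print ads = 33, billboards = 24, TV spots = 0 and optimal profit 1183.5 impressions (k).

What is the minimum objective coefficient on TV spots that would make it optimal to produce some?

11.5

Check each constraint at x*: airtime 171/171 (tight); production 147/166 (slack 19); budget 219/219 (tight).
By complementary slackness, y = 0 for the non-binding constraint.
Dual feasibility on the basic columns requires 3·y_airtime + 3·y_budget = 19.5, 3·y_airtime + 5·y_budget = 22.5.
This yields shadow prices y_airtime = 5, y_budget = 1.5.
TV spots enters the basis when its profit ≥ yᵀa₃ = 5·2 + 1.5·1 = 11.5.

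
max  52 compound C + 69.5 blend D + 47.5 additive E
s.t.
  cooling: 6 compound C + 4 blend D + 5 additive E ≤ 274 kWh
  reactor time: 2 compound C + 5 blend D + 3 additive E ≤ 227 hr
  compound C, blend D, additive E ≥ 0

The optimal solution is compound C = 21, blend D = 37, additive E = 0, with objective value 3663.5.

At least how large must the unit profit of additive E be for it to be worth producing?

At the optimum: cooling uses 274 of 274 (binding); reactor time uses 227 of 227 (binding).
The binding rows give the dual system: 6·y_cooling + 2·y_reactor time = 52 and 4·y_cooling + 5·y_reactor time = 69.5.
→ y_cooling = 5.5 and y_reactor time = 9.5.
additive E enters the basis when its profit ≥ yᵀa₃ = 5.5·5 + 9.5·3 = 56.

56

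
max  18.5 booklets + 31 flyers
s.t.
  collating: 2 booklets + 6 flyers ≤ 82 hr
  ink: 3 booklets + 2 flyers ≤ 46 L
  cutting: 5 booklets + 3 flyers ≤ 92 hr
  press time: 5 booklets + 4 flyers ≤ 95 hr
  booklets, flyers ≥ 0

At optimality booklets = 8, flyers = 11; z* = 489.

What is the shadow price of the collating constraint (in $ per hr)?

Check each constraint at x*: collating 82/82 (tight); ink 46/46 (tight); cutting 73/92 (slack 19); press time 84/95 (slack 11).
Since cutting, press time are not tight, their duals are 0.
The binding rows give the dual system: 2·y_collating + 3·y_ink = 18.5 and 6·y_collating + 2·y_ink = 31.
Solving: y_collating = 4, y_ink = 3.5.
Shadow price of collating = 4.

4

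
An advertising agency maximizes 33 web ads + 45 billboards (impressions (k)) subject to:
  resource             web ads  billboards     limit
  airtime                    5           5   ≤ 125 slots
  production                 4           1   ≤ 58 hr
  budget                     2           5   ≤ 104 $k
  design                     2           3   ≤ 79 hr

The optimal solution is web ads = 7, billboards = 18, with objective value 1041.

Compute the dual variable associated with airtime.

5

Check each constraint at x*: airtime 125/125 (tight); production 46/58 (slack 12); budget 104/104 (tight); design 68/79 (slack 11).
By complementary slackness, y = 0 for the non-binding constraints.
Dual feasibility on the basic columns requires 5·y_airtime + 2·y_budget = 33, 5·y_airtime + 5·y_budget = 45.
Solving: y_airtime = 5, y_budget = 4.
Shadow price of airtime = 5.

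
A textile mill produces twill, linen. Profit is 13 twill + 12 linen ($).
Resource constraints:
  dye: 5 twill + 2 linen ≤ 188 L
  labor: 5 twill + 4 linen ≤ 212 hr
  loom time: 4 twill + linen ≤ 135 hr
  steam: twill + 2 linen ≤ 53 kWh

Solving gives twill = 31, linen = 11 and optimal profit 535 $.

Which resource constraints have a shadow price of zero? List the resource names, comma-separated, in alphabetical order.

dye, labor

dye: 177/188 (slack 11)
labor: 199/212 (slack 13)
loom time: 135/135 (binding)
steam: 53/53 (binding)
By complementary slackness, a constraint with positive slack has shadow price 0 → dye, labor.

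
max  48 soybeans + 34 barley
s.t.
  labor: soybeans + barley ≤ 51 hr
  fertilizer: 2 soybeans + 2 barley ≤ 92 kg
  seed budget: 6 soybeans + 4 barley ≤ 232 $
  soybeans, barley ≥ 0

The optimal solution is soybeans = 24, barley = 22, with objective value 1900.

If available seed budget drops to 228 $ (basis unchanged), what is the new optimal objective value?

1872

Binding: fertilizer and seed budget. Non-binding: labor (5 unused).
By complementary slackness, y = 0 for the non-binding constraint.
The binding rows give the dual system: 2·y_fertilizer + 6·y_seed budget = 48 and 2·y_fertilizer + 4·y_seed budget = 34.
This yields shadow prices y_fertilizer = 3, y_seed budget = 7.
Δz = y_seed budget·Δb = 7 × (-4) = -28, so new z* = 1900 − 28 = 1872.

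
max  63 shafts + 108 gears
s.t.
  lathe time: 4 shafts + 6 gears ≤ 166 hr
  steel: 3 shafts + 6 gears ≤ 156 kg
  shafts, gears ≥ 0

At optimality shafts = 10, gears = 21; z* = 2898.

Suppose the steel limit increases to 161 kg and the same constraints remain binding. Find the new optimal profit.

2943

At the optimum: lathe time uses 166 of 166 (binding); steel uses 156 of 156 (binding).
Dual feasibility on the basic columns requires 4·y_lathe time + 3·y_steel = 63, 6·y_lathe time + 6·y_steel = 108.
Solving: y_lathe time = 9, y_steel = 9.
Δz = y_steel·Δb = 9 × (5) = 45, so new z* = 2898 + 45 = 2943.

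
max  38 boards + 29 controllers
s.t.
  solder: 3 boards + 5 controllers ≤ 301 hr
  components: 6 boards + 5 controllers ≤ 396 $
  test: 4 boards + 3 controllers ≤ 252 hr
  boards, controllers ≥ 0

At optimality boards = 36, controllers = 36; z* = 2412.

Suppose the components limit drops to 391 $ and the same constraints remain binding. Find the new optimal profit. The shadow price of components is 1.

2407

Δb = -5, so new z* = 2412 + (1)·(-5) = 2412 − 5 = 2407.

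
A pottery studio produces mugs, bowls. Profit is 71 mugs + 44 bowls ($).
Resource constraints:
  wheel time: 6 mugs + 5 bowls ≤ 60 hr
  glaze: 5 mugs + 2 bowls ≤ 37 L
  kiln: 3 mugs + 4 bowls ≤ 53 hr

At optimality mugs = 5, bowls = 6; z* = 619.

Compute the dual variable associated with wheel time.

Binding: wheel time and glaze. Non-binding: kiln (14 unused).
By complementary slackness, y = 0 for the non-binding constraint.
From A_Bᵀ y = c: 6·y_wheel time + 5·y_glaze = 71; 5·y_wheel time + 2·y_glaze = 44.
Solving: y_wheel time = 6, y_glaze = 7.
Shadow price of wheel time = 6.

6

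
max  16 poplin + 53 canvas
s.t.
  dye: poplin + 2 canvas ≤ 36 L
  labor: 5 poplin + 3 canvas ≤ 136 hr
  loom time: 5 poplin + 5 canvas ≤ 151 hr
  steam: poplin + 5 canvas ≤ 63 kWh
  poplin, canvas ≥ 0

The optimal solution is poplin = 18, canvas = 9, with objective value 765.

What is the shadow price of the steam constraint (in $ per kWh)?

7

At the optimum: dye uses 36 of 36 (binding); labor uses 117 of 136 (slack = 19); loom time uses 135 of 151 (slack = 16); steam uses 63 of 63 (binding).
Slack constraints have shadow price 0 (complementary slackness).
Dual feasibility on the basic columns requires 1·y_dye + 1·y_steam = 16, 2·y_dye + 5·y_steam = 53.
Solving: y_dye = 9, y_steam = 7.
Shadow price of steam = 7.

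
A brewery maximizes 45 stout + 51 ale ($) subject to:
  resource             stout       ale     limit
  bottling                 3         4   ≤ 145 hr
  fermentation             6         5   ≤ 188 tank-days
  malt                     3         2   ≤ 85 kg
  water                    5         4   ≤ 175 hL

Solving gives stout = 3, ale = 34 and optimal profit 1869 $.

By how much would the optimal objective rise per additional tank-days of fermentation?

At the optimum: bottling uses 145 of 145 (binding); fermentation uses 188 of 188 (binding); malt uses 77 of 85 (slack = 8); water uses 151 of 175 (slack = 24).
By complementary slackness, y = 0 for the non-binding constraints.
From A_Bᵀ y = c: 3·y_bottling + 6·y_fermentation = 45; 4·y_bottling + 5·y_fermentation = 51.
This yields shadow prices y_bottling = 9, y_fermentation = 3.
Shadow price of fermentation = 3.

3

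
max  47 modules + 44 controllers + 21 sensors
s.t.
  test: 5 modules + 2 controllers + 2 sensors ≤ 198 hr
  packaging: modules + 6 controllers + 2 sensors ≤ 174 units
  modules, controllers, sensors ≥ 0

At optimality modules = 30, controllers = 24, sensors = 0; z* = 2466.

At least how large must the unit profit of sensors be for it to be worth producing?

26

Check each constraint at x*: test 198/198 (tight); packaging 174/174 (tight).
Dual feasibility on the basic columns requires 5·y_test + 1·y_packaging = 47, 2·y_test + 6·y_packaging = 44.
→ y_test = 8.5 and y_packaging = 4.5.
sensors enters the basis when its profit ≥ yᵀa₃ = 8.5·2 + 4.5·2 = 26.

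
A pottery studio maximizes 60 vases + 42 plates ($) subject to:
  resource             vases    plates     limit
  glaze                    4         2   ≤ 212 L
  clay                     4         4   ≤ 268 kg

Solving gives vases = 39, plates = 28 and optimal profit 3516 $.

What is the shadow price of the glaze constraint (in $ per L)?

Check each constraint at x*: glaze 212/212 (tight); clay 268/268 (tight).
The binding rows give the dual system: 4·y_glaze + 4·y_clay = 60 and 2·y_glaze + 4·y_clay = 42.
→ y_glaze = 9 and y_clay = 6.
Shadow price of glaze = 9.

9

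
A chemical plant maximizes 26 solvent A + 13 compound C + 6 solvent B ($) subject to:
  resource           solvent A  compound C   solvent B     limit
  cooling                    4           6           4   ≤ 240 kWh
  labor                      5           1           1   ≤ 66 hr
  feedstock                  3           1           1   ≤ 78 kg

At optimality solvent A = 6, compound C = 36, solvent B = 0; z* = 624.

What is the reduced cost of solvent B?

-4

Binding: cooling and labor. Non-binding: feedstock (24 unused).
Since feedstock is not tight, its dual is 0.
Dual feasibility on the basic columns requires 4·y_cooling + 5·y_labor = 26, 6·y_cooling + 1·y_labor = 13.
Solving: y_cooling = 1.5, y_labor = 4.
Reduced cost of solvent B: c₃ − yᵀa₃ = 6 − (1.5·4 + 4·1) = 6 − 10 = -4.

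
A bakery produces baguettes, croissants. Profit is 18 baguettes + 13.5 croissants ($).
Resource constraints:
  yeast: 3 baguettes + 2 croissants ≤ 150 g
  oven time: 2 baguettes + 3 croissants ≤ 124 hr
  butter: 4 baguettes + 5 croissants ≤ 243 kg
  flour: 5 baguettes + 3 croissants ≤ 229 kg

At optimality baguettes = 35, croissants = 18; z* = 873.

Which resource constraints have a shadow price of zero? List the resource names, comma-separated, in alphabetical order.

butter, yeast

yeast: 141/150 (slack 9)
oven time: 124/124 (binding)
butter: 230/243 (slack 13)
flour: 229/229 (binding)
By complementary slackness, a constraint with positive slack has shadow price 0 → butter, yeast.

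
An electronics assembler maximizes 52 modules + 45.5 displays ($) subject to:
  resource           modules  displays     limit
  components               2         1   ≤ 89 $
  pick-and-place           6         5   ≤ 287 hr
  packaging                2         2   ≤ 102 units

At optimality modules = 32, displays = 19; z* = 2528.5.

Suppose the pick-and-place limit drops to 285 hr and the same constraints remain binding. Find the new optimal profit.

2515.5

Binding: pick-and-place and packaging. Non-binding: components (6 unused).
By complementary slackness, y = 0 for the non-binding constraint.
The binding rows give the dual system: 6·y_pick-and-place + 2·y_packaging = 52 and 5·y_pick-and-place + 2·y_packaging = 45.5.
This yields shadow prices y_pick-and-place = 6.5, y_packaging = 6.5.
Δz = y_pick-and-place·Δb = 6.5 × (-2) = -13, so new z* = 2528.5 − 13 = 2515.5.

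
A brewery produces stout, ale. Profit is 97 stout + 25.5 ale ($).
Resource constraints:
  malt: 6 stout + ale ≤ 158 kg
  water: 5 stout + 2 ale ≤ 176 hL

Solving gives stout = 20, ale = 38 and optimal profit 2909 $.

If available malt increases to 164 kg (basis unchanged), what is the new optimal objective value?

Check each constraint at x*: malt 158/158 (tight); water 176/176 (tight).
From A_Bᵀ y = c: 6·y_malt + 5·y_water = 97; 1·y_malt + 2·y_water = 25.5.
Solving: y_malt = 9.5, y_water = 8.
Δz = y_malt·Δb = 9.5 × (6) = 57, so new z* = 2909 + 57 = 2966.

2966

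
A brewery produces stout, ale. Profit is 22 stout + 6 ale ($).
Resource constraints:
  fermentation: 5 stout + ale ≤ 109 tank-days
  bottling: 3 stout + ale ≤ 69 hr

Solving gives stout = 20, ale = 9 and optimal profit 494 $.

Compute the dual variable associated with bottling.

Both fermentation and bottling are binding at x*.
Dual feasibility on the basic columns requires 5·y_fermentation + 3·y_bottling = 22, 1·y_fermentation + 1·y_bottling = 6.
→ y_fermentation = 2 and y_bottling = 4.
Shadow price of bottling = 4.

4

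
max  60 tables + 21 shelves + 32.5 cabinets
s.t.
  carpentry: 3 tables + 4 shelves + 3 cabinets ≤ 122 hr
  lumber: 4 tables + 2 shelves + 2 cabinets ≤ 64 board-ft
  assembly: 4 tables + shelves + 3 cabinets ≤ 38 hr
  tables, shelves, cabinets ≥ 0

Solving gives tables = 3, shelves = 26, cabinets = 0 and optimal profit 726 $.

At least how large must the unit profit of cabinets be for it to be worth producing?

At the optimum: carpentry uses 113 of 122 (slack = 9); lumber uses 64 of 64 (binding); assembly uses 38 of 38 (binding).
Slack constraints have shadow price 0 (complementary slackness).
From A_Bᵀ y = c: 4·y_lumber + 4·y_assembly = 60; 2·y_lumber + 1·y_assembly = 21.
This yields shadow prices y_lumber = 6, y_assembly = 9.
cabinets enters the basis when its profit ≥ yᵀa₃ = 6·2 + 9·3 = 39.

39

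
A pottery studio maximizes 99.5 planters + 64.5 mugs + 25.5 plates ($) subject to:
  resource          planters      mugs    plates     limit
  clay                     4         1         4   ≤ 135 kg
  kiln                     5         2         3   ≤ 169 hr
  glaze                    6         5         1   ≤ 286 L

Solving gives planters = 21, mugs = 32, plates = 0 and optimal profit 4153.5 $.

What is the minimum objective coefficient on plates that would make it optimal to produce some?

35

At the optimum: clay uses 116 of 135 (slack = 19); kiln uses 169 of 169 (binding); glaze uses 286 of 286 (binding).
Slack constraints have shadow price 0 (complementary slackness).
The binding rows give the dual system: 5·y_kiln + 6·y_glaze = 99.5 and 2·y_kiln + 5·y_glaze = 64.5.
→ y_kiln = 8.5 and y_glaze = 9.5.
plates enters the basis when its profit ≥ yᵀa₃ = 8.5·3 + 9.5·1 = 35.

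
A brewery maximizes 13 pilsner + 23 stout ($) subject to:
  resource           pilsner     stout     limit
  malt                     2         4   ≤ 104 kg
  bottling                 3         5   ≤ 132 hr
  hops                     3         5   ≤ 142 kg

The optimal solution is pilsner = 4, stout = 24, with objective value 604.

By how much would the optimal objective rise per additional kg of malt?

At the optimum: malt uses 104 of 104 (binding); bottling uses 132 of 132 (binding); hops uses 132 of 142 (slack = 10).
Slack constraints have shadow price 0 (complementary slackness).
From A_Bᵀ y = c: 2·y_malt + 3·y_bottling = 13; 4·y_malt + 5·y_bottling = 23.
This yields shadow prices y_malt = 2, y_bottling = 3.
Shadow price of malt = 2.

2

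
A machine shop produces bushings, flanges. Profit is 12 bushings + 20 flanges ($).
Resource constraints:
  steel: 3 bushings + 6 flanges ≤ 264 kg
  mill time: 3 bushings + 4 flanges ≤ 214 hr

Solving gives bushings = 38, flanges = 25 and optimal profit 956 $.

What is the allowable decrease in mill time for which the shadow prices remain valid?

38

Binding constraints: steel, mill time. The basis is B = [[3,6],[3,4]] with det -6.
Per unit decrease in mill time, x* moves by d = (-1, 0.5).
The basis stays optimal until bushings reaches 0; allowable decrease = 38 hr.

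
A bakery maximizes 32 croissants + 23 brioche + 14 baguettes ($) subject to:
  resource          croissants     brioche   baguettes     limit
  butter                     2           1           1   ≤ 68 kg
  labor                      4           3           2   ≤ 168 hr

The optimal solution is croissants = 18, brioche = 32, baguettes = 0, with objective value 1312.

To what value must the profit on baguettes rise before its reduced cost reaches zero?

16

Both butter and labor are binding at x*.
Dual feasibility on the basic columns requires 2·y_butter + 4·y_labor = 32, 1·y_butter + 3·y_labor = 23.
Solving: y_butter = 2, y_labor = 7.
baguettes enters the basis when its profit ≥ yᵀa₃ = 2·1 + 7·2 = 16.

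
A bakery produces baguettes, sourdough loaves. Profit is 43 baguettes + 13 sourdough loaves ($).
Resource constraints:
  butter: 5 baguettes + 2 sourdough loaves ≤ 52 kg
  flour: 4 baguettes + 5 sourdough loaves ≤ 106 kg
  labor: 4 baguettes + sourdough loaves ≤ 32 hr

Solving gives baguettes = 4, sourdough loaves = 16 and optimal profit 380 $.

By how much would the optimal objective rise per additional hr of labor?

7

At the optimum: butter uses 52 of 52 (binding); flour uses 96 of 106 (slack = 10); labor uses 32 of 32 (binding).
By complementary slackness, y = 0 for the non-binding constraint.
Dual feasibility on the basic columns requires 5·y_butter + 4·y_labor = 43, 2·y_butter + 1·y_labor = 13.
This yields shadow prices y_butter = 3, y_labor = 7.
Shadow price of labor = 7.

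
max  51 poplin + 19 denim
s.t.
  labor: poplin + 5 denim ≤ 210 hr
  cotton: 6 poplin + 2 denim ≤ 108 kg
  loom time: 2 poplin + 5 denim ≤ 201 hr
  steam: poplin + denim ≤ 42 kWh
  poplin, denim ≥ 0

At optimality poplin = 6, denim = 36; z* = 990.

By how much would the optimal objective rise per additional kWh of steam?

At the optimum: labor uses 186 of 210 (slack = 24); cotton uses 108 of 108 (binding); loom time uses 192 of 201 (slack = 9); steam uses 42 of 42 (binding).
Since labor, loom time are not tight, their duals are 0.
From A_Bᵀ y = c: 6·y_cotton + 1·y_steam = 51; 2·y_cotton + 1·y_steam = 19.
This yields shadow prices y_cotton = 8, y_steam = 3.
Shadow price of steam = 3.

3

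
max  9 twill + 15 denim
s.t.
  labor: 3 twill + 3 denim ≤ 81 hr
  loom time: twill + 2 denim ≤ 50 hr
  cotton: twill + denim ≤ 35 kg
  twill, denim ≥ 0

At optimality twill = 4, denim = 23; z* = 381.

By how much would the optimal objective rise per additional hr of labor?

1

Check each constraint at x*: labor 81/81 (tight); loom time 50/50 (tight); cotton 27/35 (slack 8).
By complementary slackness, y = 0 for the non-binding constraint.
From A_Bᵀ y = c: 3·y_labor + 1·y_loom time = 9; 3·y_labor + 2·y_loom time = 15.
This yields shadow prices y_labor = 1, y_loom time = 6.
Shadow price of labor = 1.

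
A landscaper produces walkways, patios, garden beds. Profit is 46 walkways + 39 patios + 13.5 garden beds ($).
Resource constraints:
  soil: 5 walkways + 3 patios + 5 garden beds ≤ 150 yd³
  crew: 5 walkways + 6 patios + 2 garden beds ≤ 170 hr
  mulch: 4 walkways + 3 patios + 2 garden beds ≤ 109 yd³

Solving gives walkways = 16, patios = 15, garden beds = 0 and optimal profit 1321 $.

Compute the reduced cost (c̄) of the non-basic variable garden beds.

Check each constraint at x*: soil 125/150 (slack 25); crew 170/170 (tight); mulch 109/109 (tight).
Slack constraints have shadow price 0 (complementary slackness).
From A_Bᵀ y = c: 5·y_crew + 4·y_mulch = 46; 6·y_crew + 3·y_mulch = 39.
Solving: y_crew = 2, y_mulch = 9.
Reduced cost of garden beds: c₃ − yᵀa₃ = 13.5 − (2·2 + 9·2) = 13.5 − 22 = -8.5.

-8.5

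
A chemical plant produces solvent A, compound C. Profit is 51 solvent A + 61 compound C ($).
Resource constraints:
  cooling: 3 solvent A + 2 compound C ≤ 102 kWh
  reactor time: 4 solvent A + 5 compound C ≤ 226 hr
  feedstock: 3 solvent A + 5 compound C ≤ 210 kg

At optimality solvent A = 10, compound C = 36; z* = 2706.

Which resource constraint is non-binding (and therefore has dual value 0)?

cooling: 102/102 (binding)
reactor time: 220/226 (slack 6)
feedstock: 210/210 (binding)
By complementary slackness, a constraint with positive slack has shadow price 0 → reactor time.

reactor time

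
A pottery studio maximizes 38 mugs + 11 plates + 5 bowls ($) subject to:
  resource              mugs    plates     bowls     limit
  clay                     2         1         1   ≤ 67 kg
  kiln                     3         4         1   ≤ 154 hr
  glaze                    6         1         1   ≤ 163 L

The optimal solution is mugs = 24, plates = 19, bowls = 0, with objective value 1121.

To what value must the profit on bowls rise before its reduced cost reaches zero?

Binding: clay and glaze. Non-binding: kiln (6 unused).
By complementary slackness, y = 0 for the non-binding constraint.
From A_Bᵀ y = c: 2·y_clay + 6·y_glaze = 38; 1·y_clay + 1·y_glaze = 11.
Solving: y_clay = 7, y_glaze = 4.
bowls enters the basis when its profit ≥ yᵀa₃ = 7·1 + 4·1 = 11.

11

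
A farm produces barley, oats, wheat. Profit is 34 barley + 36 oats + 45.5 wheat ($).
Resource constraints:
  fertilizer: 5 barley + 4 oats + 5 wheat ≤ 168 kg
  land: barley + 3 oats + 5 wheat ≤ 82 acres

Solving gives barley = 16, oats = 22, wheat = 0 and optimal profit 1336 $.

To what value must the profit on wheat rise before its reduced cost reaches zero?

50

At the optimum: fertilizer uses 168 of 168 (binding); land uses 82 of 82 (binding).
Dual feasibility on the basic columns requires 5·y_fertilizer + 1·y_land = 34, 4·y_fertilizer + 3·y_land = 36.
→ y_fertilizer = 6 and y_land = 4.
wheat enters the basis when its profit ≥ yᵀa₃ = 6·5 + 4·5 = 50.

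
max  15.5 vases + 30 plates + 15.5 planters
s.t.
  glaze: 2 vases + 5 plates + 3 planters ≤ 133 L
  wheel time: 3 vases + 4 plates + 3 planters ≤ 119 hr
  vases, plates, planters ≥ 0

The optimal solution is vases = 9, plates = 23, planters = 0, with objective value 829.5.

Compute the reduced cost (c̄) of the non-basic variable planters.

-4

At the optimum: glaze uses 133 of 133 (binding); wheel time uses 119 of 119 (binding).
Dual feasibility on the basic columns requires 2·y_glaze + 3·y_wheel time = 15.5, 5·y_glaze + 4·y_wheel time = 30.
→ y_glaze = 4 and y_wheel time = 2.5.
Reduced cost of planters: c₃ − yᵀa₃ = 15.5 − (4·3 + 2.5·3) = 15.5 − 19.5 = -4.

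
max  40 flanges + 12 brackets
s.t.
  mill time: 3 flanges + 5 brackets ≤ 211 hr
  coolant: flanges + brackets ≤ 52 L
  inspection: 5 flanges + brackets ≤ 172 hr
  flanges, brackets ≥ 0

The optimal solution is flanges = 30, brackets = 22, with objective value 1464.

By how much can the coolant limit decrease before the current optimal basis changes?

Binding constraints: coolant, inspection. The basis is B = [[1,1],[5,1]] with det -4.
Per unit decrease in coolant, x* moves by d = (0.25, -1.25).
The basis stays optimal until brackets reaches 0; allowable decrease = 17.6 L.

17.6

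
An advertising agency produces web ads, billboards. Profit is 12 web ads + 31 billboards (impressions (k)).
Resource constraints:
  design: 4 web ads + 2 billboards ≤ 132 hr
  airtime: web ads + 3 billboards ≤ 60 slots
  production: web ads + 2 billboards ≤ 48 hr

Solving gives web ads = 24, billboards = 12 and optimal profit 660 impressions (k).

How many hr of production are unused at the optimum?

0

production used = 1·24 + 2·12 = 48; slack = 48 − 48 = 0.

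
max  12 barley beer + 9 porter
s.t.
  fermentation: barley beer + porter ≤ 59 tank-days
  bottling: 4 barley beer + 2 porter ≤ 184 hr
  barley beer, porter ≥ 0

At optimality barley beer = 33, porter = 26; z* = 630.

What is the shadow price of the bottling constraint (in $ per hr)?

1.5

Both fermentation and bottling are binding at x*.
The binding rows give the dual system: 1·y_fermentation + 4·y_bottling = 12 and 1·y_fermentation + 2·y_bottling = 9.
→ y_fermentation = 6 and y_bottling = 1.5.
Shadow price of bottling = 1.5.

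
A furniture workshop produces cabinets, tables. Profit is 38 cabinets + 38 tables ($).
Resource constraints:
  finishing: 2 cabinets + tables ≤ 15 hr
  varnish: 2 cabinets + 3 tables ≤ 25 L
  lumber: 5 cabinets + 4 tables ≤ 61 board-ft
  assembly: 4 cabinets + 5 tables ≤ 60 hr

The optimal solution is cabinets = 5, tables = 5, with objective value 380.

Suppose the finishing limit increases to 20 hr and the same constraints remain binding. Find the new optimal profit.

427.5

At the optimum: finishing uses 15 of 15 (binding); varnish uses 25 of 25 (binding); lumber uses 45 of 61 (slack = 16); assembly uses 45 of 60 (slack = 15).
Slack constraints have shadow price 0 (complementary slackness).
From A_Bᵀ y = c: 2·y_finishing + 2·y_varnish = 38; 1·y_finishing + 3·y_varnish = 38.
→ y_finishing = 9.5 and y_varnish = 9.5.
Δz = y_finishing·Δb = 9.5 × (5) = 47.5, so new z* = 380 + 47.5 = 427.5.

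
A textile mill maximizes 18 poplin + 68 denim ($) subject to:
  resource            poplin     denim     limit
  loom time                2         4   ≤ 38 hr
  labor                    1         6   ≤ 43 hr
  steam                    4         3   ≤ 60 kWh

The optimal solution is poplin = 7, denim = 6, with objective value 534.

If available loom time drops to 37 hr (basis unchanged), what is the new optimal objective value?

529

Binding: loom time and labor. Non-binding: steam (14 unused).
By complementary slackness, y = 0 for the non-binding constraint.
The binding rows give the dual system: 2·y_loom time + 1·y_labor = 18 and 4·y_loom time + 6·y_labor = 68.
Solving: y_loom time = 5, y_labor = 8.
Δz = y_loom time·Δb = 5 × (-1) = -5, so new z* = 534 − 5 = 529.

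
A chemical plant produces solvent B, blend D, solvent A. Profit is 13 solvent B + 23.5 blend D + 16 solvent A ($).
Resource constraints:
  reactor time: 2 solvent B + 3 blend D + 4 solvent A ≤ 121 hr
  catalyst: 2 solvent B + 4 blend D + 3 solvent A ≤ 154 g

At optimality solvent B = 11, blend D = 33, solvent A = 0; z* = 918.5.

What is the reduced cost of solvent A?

At the optimum: reactor time uses 121 of 121 (binding); catalyst uses 154 of 154 (binding).
From A_Bᵀ y = c: 2·y_reactor time + 2·y_catalyst = 13; 3·y_reactor time + 4·y_catalyst = 23.5.
Solving: y_reactor time = 2.5, y_catalyst = 4.
Reduced cost of solvent A: c₃ − yᵀa₃ = 16 − (2.5·4 + 4·3) = 16 − 22 = -6.

-6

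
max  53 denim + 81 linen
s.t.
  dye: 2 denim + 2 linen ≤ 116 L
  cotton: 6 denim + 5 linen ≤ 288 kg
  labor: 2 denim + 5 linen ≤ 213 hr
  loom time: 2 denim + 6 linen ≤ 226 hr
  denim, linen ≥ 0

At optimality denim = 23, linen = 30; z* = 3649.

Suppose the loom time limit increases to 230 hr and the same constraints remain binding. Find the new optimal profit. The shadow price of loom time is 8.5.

3683

Δb = 4, so new z* = 3649 + (8.5)·(4) = 3649 + 34 = 3683.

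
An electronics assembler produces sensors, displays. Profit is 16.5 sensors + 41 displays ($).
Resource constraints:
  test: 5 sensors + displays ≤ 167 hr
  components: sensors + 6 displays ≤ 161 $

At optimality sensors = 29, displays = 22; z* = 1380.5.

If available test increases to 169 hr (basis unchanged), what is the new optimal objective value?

Both test and components are binding at x*.
The binding rows give the dual system: 5·y_test + 1·y_components = 16.5 and 1·y_test + 6·y_components = 41.
This yields shadow prices y_test = 2, y_components = 6.5.
Δz = y_test·Δb = 2 × (2) = 4, so new z* = 1380.5 + 4 = 1384.5.

1384.5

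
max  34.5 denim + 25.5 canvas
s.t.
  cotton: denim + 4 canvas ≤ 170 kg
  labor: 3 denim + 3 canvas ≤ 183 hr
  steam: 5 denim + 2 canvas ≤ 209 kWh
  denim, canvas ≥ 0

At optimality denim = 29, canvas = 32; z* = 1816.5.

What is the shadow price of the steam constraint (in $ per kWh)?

At the optimum: cotton uses 157 of 170 (slack = 13); labor uses 183 of 183 (binding); steam uses 209 of 209 (binding).
By complementary slackness, y = 0 for the non-binding constraint.
Dual feasibility on the basic columns requires 3·y_labor + 5·y_steam = 34.5, 3·y_labor + 2·y_steam = 25.5.
Solving: y_labor = 6.5, y_steam = 3.
Shadow price of steam = 3.

3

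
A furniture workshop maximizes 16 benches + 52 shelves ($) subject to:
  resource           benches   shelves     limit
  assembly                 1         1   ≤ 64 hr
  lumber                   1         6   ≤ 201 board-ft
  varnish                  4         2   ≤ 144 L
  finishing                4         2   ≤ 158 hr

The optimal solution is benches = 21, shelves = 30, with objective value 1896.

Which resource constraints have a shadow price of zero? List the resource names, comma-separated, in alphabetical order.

assembly: 51/64 (slack 13)
lumber: 201/201 (binding)
varnish: 144/144 (binding)
finishing: 144/158 (slack 14)
By complementary slackness, a constraint with positive slack has shadow price 0 → assembly, finishing.

assembly, finishing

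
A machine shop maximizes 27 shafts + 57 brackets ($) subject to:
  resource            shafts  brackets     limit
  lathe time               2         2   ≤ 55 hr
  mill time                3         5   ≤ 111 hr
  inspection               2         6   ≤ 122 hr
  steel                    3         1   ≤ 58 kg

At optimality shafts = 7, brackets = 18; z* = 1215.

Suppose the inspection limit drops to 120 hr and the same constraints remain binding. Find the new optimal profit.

Binding: mill time and inspection. Non-binding: lathe time (5 unused), steel (19 unused).
Since lathe time, steel are not tight, their duals are 0.
From A_Bᵀ y = c: 3·y_mill time + 2·y_inspection = 27; 5·y_mill time + 6·y_inspection = 57.
→ y_mill time = 6 and y_inspection = 4.5.
Δz = y_inspection·Δb = 4.5 × (-2) = -9, so new z* = 1215 − 9 = 1206.

1206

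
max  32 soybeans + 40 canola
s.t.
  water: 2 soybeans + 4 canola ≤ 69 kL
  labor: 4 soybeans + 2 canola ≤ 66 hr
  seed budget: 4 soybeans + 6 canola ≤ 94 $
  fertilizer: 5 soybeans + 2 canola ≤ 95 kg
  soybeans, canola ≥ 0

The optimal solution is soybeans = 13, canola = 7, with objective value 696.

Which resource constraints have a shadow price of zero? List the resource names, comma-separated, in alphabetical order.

fertilizer, water

water: 54/69 (slack 15)
labor: 66/66 (binding)
seed budget: 94/94 (binding)
fertilizer: 79/95 (slack 16)
By complementary slackness, a constraint with positive slack has shadow price 0 → fertilizer, water.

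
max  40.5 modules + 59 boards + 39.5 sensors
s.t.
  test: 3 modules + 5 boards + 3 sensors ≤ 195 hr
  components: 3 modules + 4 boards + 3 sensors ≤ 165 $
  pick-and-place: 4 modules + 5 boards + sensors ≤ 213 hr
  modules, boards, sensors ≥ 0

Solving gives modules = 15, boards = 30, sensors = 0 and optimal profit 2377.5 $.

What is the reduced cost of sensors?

Binding: test and components. Non-binding: pick-and-place (3 unused).
Since pick-and-place is not tight, its dual is 0.
From A_Bᵀ y = c: 3·y_test + 3·y_components = 40.5; 5·y_test + 4·y_components = 59.
This yields shadow prices y_test = 5, y_components = 8.5.
Reduced cost of sensors: c₃ − yᵀa₃ = 39.5 − (5·3 + 8.5·3) = 39.5 − 40.5 = -1.

-1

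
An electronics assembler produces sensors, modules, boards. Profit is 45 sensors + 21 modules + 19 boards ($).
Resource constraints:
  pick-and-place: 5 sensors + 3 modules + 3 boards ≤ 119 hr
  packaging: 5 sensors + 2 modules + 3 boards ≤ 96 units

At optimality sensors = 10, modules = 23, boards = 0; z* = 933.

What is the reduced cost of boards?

-8

At the optimum: pick-and-place uses 119 of 119 (binding); packaging uses 96 of 96 (binding).
From A_Bᵀ y = c: 5·y_pick-and-place + 5·y_packaging = 45; 3·y_pick-and-place + 2·y_packaging = 21.
→ y_pick-and-place = 3 and y_packaging = 6.
Reduced cost of boards: c₃ − yᵀa₃ = 19 − (3·3 + 6·3) = 19 − 27 = -8.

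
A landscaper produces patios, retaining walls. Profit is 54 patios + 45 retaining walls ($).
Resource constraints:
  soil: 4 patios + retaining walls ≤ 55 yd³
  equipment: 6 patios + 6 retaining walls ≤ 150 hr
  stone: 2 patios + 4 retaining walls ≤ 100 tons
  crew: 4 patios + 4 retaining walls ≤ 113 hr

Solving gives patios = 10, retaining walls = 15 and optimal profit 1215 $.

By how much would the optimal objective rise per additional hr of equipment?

At the optimum: soil uses 55 of 55 (binding); equipment uses 150 of 150 (binding); stone uses 80 of 100 (slack = 20); crew uses 100 of 113 (slack = 13).
Since stone, crew are not tight, their duals are 0.
Dual feasibility on the basic columns requires 4·y_soil + 6·y_equipment = 54, 1·y_soil + 6·y_equipment = 45.
This yields shadow prices y_soil = 3, y_equipment = 7.
Shadow price of equipment = 7.

7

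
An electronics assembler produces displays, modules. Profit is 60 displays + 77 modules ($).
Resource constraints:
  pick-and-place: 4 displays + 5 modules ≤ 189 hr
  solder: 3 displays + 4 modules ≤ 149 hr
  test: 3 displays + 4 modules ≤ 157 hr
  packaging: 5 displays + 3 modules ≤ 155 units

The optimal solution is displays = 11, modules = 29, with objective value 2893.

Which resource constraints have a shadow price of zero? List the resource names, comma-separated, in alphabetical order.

pick-and-place: 189/189 (binding)
solder: 149/149 (binding)
test: 149/157 (slack 8)
packaging: 142/155 (slack 13)
By complementary slackness, a constraint with positive slack has shadow price 0 → packaging, test.

packaging, test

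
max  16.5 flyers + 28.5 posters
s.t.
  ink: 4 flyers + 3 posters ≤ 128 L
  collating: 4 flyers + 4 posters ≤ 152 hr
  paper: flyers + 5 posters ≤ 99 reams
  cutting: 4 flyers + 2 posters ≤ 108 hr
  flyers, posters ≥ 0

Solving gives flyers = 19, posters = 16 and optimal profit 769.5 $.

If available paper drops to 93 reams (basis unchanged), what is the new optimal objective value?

742.5

At the optimum: ink uses 124 of 128 (slack = 4); collating uses 140 of 152 (slack = 12); paper uses 99 of 99 (binding); cutting uses 108 of 108 (binding).
Slack constraints have shadow price 0 (complementary slackness).
The binding rows give the dual system: 1·y_paper + 4·y_cutting = 16.5 and 5·y_paper + 2·y_cutting = 28.5.
Solving: y_paper = 4.5, y_cutting = 3.
Δz = y_paper·Δb = 4.5 × (-6) = -27, so new z* = 769.5 − 27 = 742.5.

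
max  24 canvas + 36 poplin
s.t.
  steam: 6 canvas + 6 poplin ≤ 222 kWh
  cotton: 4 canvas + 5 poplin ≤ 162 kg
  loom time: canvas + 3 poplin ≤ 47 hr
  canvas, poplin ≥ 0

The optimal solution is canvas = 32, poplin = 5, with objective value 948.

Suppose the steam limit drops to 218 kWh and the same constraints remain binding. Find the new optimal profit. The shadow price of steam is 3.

Δb = -4, so new z* = 948 + (3)·(-4) = 948 − 12 = 936.

936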